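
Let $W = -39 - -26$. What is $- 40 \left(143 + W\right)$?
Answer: $-5200$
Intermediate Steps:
$W = -13$ ($W = -39 + 26 = -13$)
$- 40 \left(143 + W\right) = - 40 \left(143 - 13\right) = \left(-40\right) 130 = -5200$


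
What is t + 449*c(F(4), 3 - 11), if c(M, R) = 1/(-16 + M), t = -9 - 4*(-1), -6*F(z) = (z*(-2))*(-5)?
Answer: -1687/68 ≈ -24.809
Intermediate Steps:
F(z) = -5*z/3 (F(z) = -z*(-2)*(-5)/6 = -(-2*z)*(-5)/6 = -5*z/3)
t = -5 (t = -9 + 4 = -5)
t + 449*c(F(4), 3 - 11) = -5 + 449/(-16 - 5/3*4) = -5 + 449/(-16 - 20/3) = -5 + 449/(-68/3) = -5 + 449*(-3/68) = -5 - 1347/68 = -1687/68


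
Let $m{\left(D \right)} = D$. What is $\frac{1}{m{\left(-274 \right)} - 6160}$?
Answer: $- \frac{1}{6434} \approx -0.00015542$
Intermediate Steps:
$\frac{1}{m{\left(-274 \right)} - 6160} = \frac{1}{-274 - 6160} = \frac{1}{-6434} = - \frac{1}{6434}$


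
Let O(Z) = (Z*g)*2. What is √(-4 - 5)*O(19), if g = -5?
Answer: -570*I ≈ -570.0*I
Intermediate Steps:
O(Z) = -10*Z (O(Z) = (Z*(-5))*2 = -5*Z*2 = -10*Z)
√(-4 - 5)*O(19) = √(-4 - 5)*(-10*19) = √(-9)*(-190) = (3*I)*(-190) = -570*I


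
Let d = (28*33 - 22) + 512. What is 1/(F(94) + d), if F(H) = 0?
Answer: 1/1414 ≈ 0.00070721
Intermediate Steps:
d = 1414 (d = (924 - 22) + 512 = 902 + 512 = 1414)
1/(F(94) + d) = 1/(0 + 1414) = 1/1414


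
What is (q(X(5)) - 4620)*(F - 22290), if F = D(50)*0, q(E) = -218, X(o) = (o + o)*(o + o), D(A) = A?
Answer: 107839020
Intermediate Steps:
X(o) = 4*o² (X(o) = (2*o)*(2*o) = 4*o²)
F = 0 (F = 50*0 = 0)
(q(X(5)) - 4620)*(F - 22290) = (-218 - 4620)*(0 - 22290) = -4838*(-22290) = 107839020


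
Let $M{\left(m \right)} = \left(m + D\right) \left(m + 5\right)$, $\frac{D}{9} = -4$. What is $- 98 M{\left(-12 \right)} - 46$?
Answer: $-32974$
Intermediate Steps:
$D = -36$ ($D = 9 \left(-4\right) = -36$)
$M{\left(m \right)} = \left(-36 + m\right) \left(5 + m\right)$ ($M{\left(m \right)} = \left(m - 36\right) \left(m + 5\right) = \left(-36 + m\right) \left(5 + m\right)$)
$- 98 M{\left(-12 \right)} - 46 = - 98 \left(-180 + \left(-12\right)^{2} - -372\right) - 46 = - 98 \left(-180 + 144 + 372\right) - 46 = \left(-98\right) 336 - 46 = -32928 - 46 = -32974$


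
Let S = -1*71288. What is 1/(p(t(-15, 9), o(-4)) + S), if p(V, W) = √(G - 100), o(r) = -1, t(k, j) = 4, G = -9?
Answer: -71288/5081979053 - I*√109/5081979053 ≈ -1.4028e-5 - 2.0544e-9*I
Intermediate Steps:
p(V, W) = I*√109 (p(V, W) = √(-9 - 100) = √(-109) = I*√109)
S = -71288
1/(p(t(-15, 9), o(-4)) + S) = 1/(I*√109 - 71288) = 1/(-71288 + I*√109)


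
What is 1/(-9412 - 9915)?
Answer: -1/19327 ≈ -5.1741e-5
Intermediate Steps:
1/(-9412 - 9915) = 1/(-19327) = -1/19327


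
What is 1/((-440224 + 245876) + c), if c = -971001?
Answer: -1/1165349 ≈ -8.5811e-7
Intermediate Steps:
1/((-440224 + 245876) + c) = 1/((-440224 + 245876) - 971001) = 1/(-194348 - 971001) = 1/(-1165349) = -1/1165349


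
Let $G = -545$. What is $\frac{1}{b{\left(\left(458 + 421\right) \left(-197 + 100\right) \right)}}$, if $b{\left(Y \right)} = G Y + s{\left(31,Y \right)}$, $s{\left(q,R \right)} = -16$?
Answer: $\frac{1}{46468319} \approx 2.152 \cdot 10^{-8}$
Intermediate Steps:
$b{\left(Y \right)} = -16 - 545 Y$ ($b{\left(Y \right)} = - 545 Y - 16 = -16 - 545 Y$)
$\frac{1}{b{\left(\left(458 + 421\right) \left(-197 + 100\right) \right)}} = \frac{1}{-16 - 545 \left(458 + 421\right) \left(-197 + 100\right)} = \frac{1}{-16 - 545 \cdot 879 \left(-97\right)} = \frac{1}{-16 - -46468335} = \frac{1}{-16 + 46468335} = \frac{1}{46468319}$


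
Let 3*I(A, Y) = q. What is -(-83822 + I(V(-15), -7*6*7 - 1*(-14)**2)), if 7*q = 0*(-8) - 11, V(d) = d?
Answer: 1760273/21 ≈ 83823.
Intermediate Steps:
q = -11/7 (q = (0*(-8) - 11)/7 = (0 - 11)/7 = (1/7)*(-11) = -11/7 ≈ -1.5714)
I(A, Y) = -11/21 (I(A, Y) = (1/3)*(-11/7) = -11/21)
-(-83822 + I(V(-15), -7*6*7 - 1*(-14)**2)) = -(-83822 - 11/21) = -1*(-1760273/21) = 1760273/21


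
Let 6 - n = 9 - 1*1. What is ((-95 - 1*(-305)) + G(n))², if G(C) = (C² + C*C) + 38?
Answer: 65536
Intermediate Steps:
n = -2 (n = 6 - (9 - 1*1) = 6 - (9 - 1) = 6 - 1*8 = 6 - 8 = -2)
G(C) = 38 + 2*C² (G(C) = (C² + C²) + 38 = 2*C² + 38 = 38 + 2*C²)
((-95 - 1*(-305)) + G(n))² = ((-95 - 1*(-305)) + (38 + 2*(-2)²))² = ((-95 + 305) + (38 + 2*4))² = (210 + (38 + 8))² = (210 + 46)² = 256² = 65536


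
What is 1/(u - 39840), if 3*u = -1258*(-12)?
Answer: -1/34808 ≈ -2.8729e-5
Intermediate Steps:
u = 5032 (u = (-1258*(-12))/3 = (⅓)*15096 = 5032)
1/(u - 39840) = 1/(5032 - 39840) = 1/(-34808) = -1/34808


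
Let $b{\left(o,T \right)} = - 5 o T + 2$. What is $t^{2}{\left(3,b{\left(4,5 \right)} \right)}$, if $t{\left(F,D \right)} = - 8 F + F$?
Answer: $441$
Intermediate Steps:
$b{\left(o,T \right)} = 2 - 5 T o$ ($b{\left(o,T \right)} = - 5 T o + 2 = 2 - 5 T o$)
$t{\left(F,D \right)} = - 7 F$
$t^{2}{\left(3,b{\left(4,5 \right)} \right)} = \left(\left(-7\right) 3\right)^{2} = \left(-21\right)^{2} = 441$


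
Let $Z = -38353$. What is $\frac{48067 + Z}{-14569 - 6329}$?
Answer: $- \frac{1619}{3483} \approx -0.46483$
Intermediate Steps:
$\frac{48067 + Z}{-14569 - 6329} = \frac{48067 - 38353}{-14569 - 6329} = \frac{9714}{-20898} = 9714 \left(- \frac{1}{20898}\right) = - \frac{1619}{3483}$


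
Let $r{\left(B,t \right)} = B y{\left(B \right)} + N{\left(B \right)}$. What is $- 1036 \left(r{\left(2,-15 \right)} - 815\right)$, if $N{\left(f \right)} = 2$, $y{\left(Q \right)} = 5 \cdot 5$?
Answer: $790468$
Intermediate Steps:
$y{\left(Q \right)} = 25$
$r{\left(B,t \right)} = 2 + 25 B$ ($r{\left(B,t \right)} = B 25 + 2 = 25 B + 2 = 2 + 25 B$)
$- 1036 \left(r{\left(2,-15 \right)} - 815\right) = - 1036 \left(\left(2 + 25 \cdot 2\right) - 815\right) = - 1036 \left(\left(2 + 50\right) - 815\right) = - 1036 \left(52 - 815\right) = \left(-1036\right) \left(-763\right) = 790468$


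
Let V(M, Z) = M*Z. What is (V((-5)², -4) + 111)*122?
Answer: 1342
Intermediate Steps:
(V((-5)², -4) + 111)*122 = ((-5)²*(-4) + 111)*122 = (25*(-4) + 111)*122 = (-100 + 111)*122 = 11*122 = 1342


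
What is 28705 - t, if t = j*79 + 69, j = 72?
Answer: 22948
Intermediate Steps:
t = 5757 (t = 72*79 + 69 = 5688 + 69 = 5757)
28705 - t = 28705 - 1*5757 = 28705 - 5757 = 22948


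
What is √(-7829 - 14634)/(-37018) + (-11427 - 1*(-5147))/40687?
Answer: -6280/40687 - I*√22463/37018 ≈ -0.15435 - 0.0040487*I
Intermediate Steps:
√(-7829 - 14634)/(-37018) + (-11427 - 1*(-5147))/40687 = √(-22463)*(-1/37018) + (-11427 + 5147)*(1/40687) = (I*√22463)*(-1/37018) - 6280*1/40687 = -I*√22463/37018 - 6280/40687 = -6280/40687 - I*√22463/37018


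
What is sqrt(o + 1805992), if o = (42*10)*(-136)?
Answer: 2*sqrt(437218) ≈ 1322.4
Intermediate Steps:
o = -57120 (o = 420*(-136) = -57120)
sqrt(o + 1805992) = sqrt(-57120 + 1805992) = sqrt(1748872) = 2*sqrt(437218)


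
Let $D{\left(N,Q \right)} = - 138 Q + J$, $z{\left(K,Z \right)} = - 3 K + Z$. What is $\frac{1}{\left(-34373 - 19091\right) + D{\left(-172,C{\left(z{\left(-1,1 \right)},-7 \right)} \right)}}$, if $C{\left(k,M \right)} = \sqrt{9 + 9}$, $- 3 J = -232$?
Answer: $- \frac{60060}{3206017559} + \frac{1863 \sqrt{2}}{12824070236} \approx -1.8528 \cdot 10^{-5}$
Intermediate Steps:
$J = \frac{232}{3}$ ($J = \left(- \frac{1}{3}\right) \left(-232\right) = \frac{232}{3} \approx 77.333$)
$z{\left(K,Z \right)} = Z - 3 K$
$C{\left(k,M \right)} = 3 \sqrt{2}$ ($C{\left(k,M \right)} = \sqrt{18} = 3 \sqrt{2}$)
$D{\left(N,Q \right)} = \frac{232}{3} - 138 Q$ ($D{\left(N,Q \right)} = - 138 Q + \frac{232}{3} = \frac{232}{3} - 138 Q$)
$\frac{1}{\left(-34373 - 19091\right) + D{\left(-172,C{\left(z{\left(-1,1 \right)},-7 \right)} \right)}} = \frac{1}{\left(-34373 - 19091\right) + \left(\frac{232}{3} - 138 \cdot 3 \sqrt{2}\right)} = \frac{1}{-53464 + \left(\frac{232}{3} - 414 \sqrt{2}\right)} = \frac{1}{- \frac{160160}{3} - 414 \sqrt{2}}$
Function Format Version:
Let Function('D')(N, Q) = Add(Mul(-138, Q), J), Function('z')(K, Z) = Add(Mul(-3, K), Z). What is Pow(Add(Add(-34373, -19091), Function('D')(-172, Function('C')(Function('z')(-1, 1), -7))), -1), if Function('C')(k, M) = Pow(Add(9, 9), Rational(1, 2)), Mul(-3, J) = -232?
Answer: Add(Rational(-60060, 3206017559), Mul(Rational(1863, 12824070236), Pow(2, Rational(1, 2)))) ≈ -1.8528e-5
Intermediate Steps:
J = Rational(232, 3) (J = Mul(Rational(-1, 3), -232) = Rational(232, 3) ≈ 77.333)
Function('z')(K, Z) = Add(Z, Mul(-3, K))
Function('C')(k, M) = Mul(3, Pow(2, Rational(1, 2))) (Function('C')(k, M) = Pow(18, Rational(1, 2)) = Mul(3, Pow(2, Rational(1, 2))))
Function('D')(N, Q) = Add(Rational(232, 3), Mul(-138, Q)) (Function('D')(N, Q) = Add(Mul(-138, Q), Rational(232, 3)) = Add(Rational(232, 3), Mul(-138, Q)))
Pow(Add(Add(-34373, -19091), Function('D')(-172, Function('C')(Function('z')(-1, 1), -7))), -1) = Pow(Add(Add(-34373, -19091), Add(Rational(232, 3), Mul(-138, Mul(3, Pow(2, Rational(1, 2)))))), -1) = Pow(Add(-53464, Add(Rational(232, 3), Mul(-414, Pow(2, Rational(1, 2))))), -1) = Pow(Add(Rational(-160160, 3), Mul(-414, Pow(2, Rational(1, 2)))), -1)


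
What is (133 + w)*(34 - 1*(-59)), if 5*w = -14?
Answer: 60543/5 ≈ 12109.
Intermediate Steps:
w = -14/5 (w = (1/5)*(-14) = -14/5 ≈ -2.8000)
(133 + w)*(34 - 1*(-59)) = (133 - 14/5)*(34 - 1*(-59)) = 651*(34 + 59)/5 = (651/5)*93 = 60543/5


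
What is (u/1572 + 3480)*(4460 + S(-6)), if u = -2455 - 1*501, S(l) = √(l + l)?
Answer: 6096378460/393 + 2733802*I*√3/393 ≈ 1.5512e+7 + 12049.0*I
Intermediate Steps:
S(l) = √2*√l (S(l) = √(2*l) = √2*√l)
u = -2956 (u = -2455 - 501 = -2956)
(u/1572 + 3480)*(4460 + S(-6)) = (-2956/1572 + 3480)*(4460 + √2*√(-6)) = (-2956*1/1572 + 3480)*(4460 + √2*(I*√6)) = (-739/393 + 3480)*(4460 + 2*I*√3) = 1366901*(4460 + 2*I*√3)/393 = 6096378460/393 + 2733802*I*√3/393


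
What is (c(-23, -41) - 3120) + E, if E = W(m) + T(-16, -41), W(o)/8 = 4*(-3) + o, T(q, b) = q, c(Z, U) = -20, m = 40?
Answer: -2932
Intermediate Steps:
W(o) = -96 + 8*o (W(o) = 8*(4*(-3) + o) = 8*(-12 + o) = -96 + 8*o)
E = 208 (E = (-96 + 8*40) - 16 = (-96 + 320) - 16 = 224 - 16 = 208)
(c(-23, -41) - 3120) + E = (-20 - 3120) + 208 = -3140 + 208 = -2932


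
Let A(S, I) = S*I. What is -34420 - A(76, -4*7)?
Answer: -32292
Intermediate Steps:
A(S, I) = I*S
-34420 - A(76, -4*7) = -34420 - (-4*7)*76 = -34420 - (-28)*76 = -34420 - 1*(-2128) = -34420 + 2128 = -32292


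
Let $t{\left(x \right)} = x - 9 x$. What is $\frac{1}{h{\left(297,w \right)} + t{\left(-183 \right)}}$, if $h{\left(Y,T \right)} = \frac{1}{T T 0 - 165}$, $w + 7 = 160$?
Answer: $\frac{165}{241559} \approx 0.00068306$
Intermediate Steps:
$w = 153$ ($w = -7 + 160 = 153$)
$t{\left(x \right)} = - 8 x$
$h{\left(Y,T \right)} = - \frac{1}{165}$ ($h{\left(Y,T \right)} = \frac{1}{T^{2} \cdot 0 - 165} = \frac{1}{0 - 165} = \frac{1}{-165} = - \frac{1}{165}$)
$\frac{1}{h{\left(297,w \right)} + t{\left(-183 \right)}} = \frac{1}{- \frac{1}{165} - -1464} = \frac{1}{- \frac{1}{165} + 1464} = \frac{1}{\frac{241559}{165}} = \frac{165}{241559}$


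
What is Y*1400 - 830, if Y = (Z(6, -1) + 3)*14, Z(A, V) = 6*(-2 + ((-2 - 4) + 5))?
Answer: -294830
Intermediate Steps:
Z(A, V) = -18 (Z(A, V) = 6*(-2 + (-6 + 5)) = 6*(-2 - 1) = 6*(-3) = -18)
Y = -210 (Y = (-18 + 3)*14 = -15*14 = -210)
Y*1400 - 830 = -210*1400 - 830 = -294000 - 830 = -294830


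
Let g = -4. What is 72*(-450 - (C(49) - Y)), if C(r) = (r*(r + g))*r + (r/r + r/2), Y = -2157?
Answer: -7968780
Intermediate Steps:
C(r) = 1 + r/2 + r²*(-4 + r) (C(r) = (r*(r - 4))*r + (r/r + r/2) = (r*(-4 + r))*r + (1 + r*(½)) = r²*(-4 + r) + (1 + r/2) = 1 + r/2 + r²*(-4 + r))
72*(-450 - (C(49) - Y)) = 72*(-450 - ((1 + 49³ + (½)*49 - 4*49²) - 1*(-2157))) = 72*(-450 - ((1 + 117649 + 49/2 - 4*2401) + 2157)) = 72*(-450 - ((1 + 117649 + 49/2 - 9604) + 2157)) = 72*(-450 - (216141/2 + 2157)) = 72*(-450 - 1*220455/2) = 72*(-450 - 220455/2) = 72*(-221355/2) = -7968780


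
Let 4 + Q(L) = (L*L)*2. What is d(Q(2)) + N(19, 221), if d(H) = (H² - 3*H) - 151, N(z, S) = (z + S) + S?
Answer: 314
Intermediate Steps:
Q(L) = -4 + 2*L² (Q(L) = -4 + (L*L)*2 = -4 + L²*2 = -4 + 2*L²)
N(z, S) = z + 2*S (N(z, S) = (S + z) + S = z + 2*S)
d(H) = -151 + H² - 3*H
d(Q(2)) + N(19, 221) = (-151 + (-4 + 2*2²)² - 3*(-4 + 2*2²)) + (19 + 2*221) = (-151 + (-4 + 2*4)² - 3*(-4 + 2*4)) + (19 + 442) = (-151 + (-4 + 8)² - 3*(-4 + 8)) + 461 = (-151 + 4² - 3*4) + 461 = (-151 + 16 - 12) + 461 = -147 + 461 = 314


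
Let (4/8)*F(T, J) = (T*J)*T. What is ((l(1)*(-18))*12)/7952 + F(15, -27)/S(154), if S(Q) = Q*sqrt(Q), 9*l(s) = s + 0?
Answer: -3/994 - 6075*sqrt(154)/11858 ≈ -6.3606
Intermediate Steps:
l(s) = s/9 (l(s) = (s + 0)/9 = s/9)
F(T, J) = 2*J*T**2 (F(T, J) = 2*((T*J)*T) = 2*((J*T)*T) = 2*(J*T**2) = 2*J*T**2)
S(Q) = Q**(3/2)
((l(1)*(-18))*12)/7952 + F(15, -27)/S(154) = ((((1/9)*1)*(-18))*12)/7952 + (2*(-27)*15**2)/(154**(3/2)) = (((1/9)*(-18))*12)*(1/7952) + (2*(-27)*225)/((154*sqrt(154))) = -2*12*(1/7952) - 6075*sqrt(154)/11858 = -24*1/7952 - 6075*sqrt(154)/11858 = -3/994 - 6075*sqrt(154)/11858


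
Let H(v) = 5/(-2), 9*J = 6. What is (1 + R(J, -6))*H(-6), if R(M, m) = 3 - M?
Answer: -25/3 ≈ -8.3333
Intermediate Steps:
J = ⅔ (J = (⅑)*6 = ⅔ ≈ 0.66667)
H(v) = -5/2 (H(v) = 5*(-½) = -5/2)
(1 + R(J, -6))*H(-6) = (1 + (3 - 1*⅔))*(-5/2) = (1 + (3 - ⅔))*(-5/2) = (1 + 7/3)*(-5/2) = (10/3)*(-5/2) = -25/3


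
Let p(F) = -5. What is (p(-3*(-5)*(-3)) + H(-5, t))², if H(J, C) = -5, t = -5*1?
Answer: 100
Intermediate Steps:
t = -5
(p(-3*(-5)*(-3)) + H(-5, t))² = (-5 - 5)² = (-10)² = 100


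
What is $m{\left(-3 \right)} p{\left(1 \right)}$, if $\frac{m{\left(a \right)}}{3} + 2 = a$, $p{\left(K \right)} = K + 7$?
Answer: $-120$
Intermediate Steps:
$p{\left(K \right)} = 7 + K$
$m{\left(a \right)} = -6 + 3 a$
$m{\left(-3 \right)} p{\left(1 \right)} = \left(-6 + 3 \left(-3\right)\right) \left(7 + 1\right) = \left(-6 - 9\right) 8 = \left(-15\right) 8 = -120$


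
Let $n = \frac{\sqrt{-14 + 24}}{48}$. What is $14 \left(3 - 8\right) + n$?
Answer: $-70 + \frac{\sqrt{10}}{48} \approx -69.934$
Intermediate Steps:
$n = \frac{\sqrt{10}}{48}$ ($n = \sqrt{10} \cdot \frac{1}{48} = \frac{\sqrt{10}}{48} \approx 0.065881$)
$14 \left(3 - 8\right) + n = 14 \left(3 - 8\right) + \frac{\sqrt{10}}{48} = 14 \left(-5\right) + \frac{\sqrt{10}}{48} = -70 + \frac{\sqrt{10}}{48}$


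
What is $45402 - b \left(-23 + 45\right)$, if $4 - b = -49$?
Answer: $44236$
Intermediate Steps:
$b = 53$ ($b = 4 - -49 = 4 + 49 = 53$)
$45402 - b \left(-23 + 45\right) = 45402 - 53 \left(-23 + 45\right) = 45402 - 53 \cdot 22 = 45402 - 1166 = 44236$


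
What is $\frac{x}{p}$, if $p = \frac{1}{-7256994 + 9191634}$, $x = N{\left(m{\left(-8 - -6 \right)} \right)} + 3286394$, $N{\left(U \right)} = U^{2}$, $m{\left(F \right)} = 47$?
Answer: $6362262907920$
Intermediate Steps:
$x = 3288603$ ($x = 47^{2} + 3286394 = 2209 + 3286394 = 3288603$)
$p = \frac{1}{1934640} \approx 5.1689 \cdot 10^{-7}$
$\frac{x}{p} = 3288603 \frac{1}{\frac{1}{1934640}} = 3288603 \cdot 1934640 = 6362262907920$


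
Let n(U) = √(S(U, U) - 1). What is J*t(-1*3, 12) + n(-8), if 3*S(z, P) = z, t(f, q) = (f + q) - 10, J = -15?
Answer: 15 + I*√33/3 ≈ 15.0 + 1.9149*I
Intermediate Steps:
t(f, q) = -10 + f + q
S(z, P) = z/3
n(U) = √(-1 + U/3) (n(U) = √(U/3 - 1) = √(-1 + U/3))
J*t(-1*3, 12) + n(-8) = -15*(-10 - 1*3 + 12) + √(-9 + 3*(-8))/3 = -15*(-10 - 3 + 12) + √(-9 - 24)/3 = -15*(-1) + √(-33)/3 = 15 + (I*√33)/3 = 15 + I*√33/3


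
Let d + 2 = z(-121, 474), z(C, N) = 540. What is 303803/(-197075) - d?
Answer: -106330153/197075 ≈ -539.54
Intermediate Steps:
d = 538 (d = -2 + 540 = 538)
303803/(-197075) - d = 303803/(-197075) - 1*538 = 303803*(-1/197075) - 538 = -303803/197075 - 538 = -106330153/197075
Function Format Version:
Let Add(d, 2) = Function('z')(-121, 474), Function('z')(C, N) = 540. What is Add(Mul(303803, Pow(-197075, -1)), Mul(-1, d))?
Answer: Rational(-106330153, 197075) ≈ -539.54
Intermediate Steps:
d = 538 (d = Add(-2, 540) = 538)
Add(Mul(303803, Pow(-197075, -1)), Mul(-1, d)) = Add(Mul(303803, Pow(-197075, -1)), Mul(-1, 538)) = Add(Mul(303803, Rational(-1, 197075)), -538) = Add(Rational(-303803, 197075), -538) = Rational(-106330153, 197075)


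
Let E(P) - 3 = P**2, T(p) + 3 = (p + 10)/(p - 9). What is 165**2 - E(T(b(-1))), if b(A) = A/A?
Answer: 1740983/64 ≈ 27203.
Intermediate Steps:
b(A) = 1
T(p) = -3 + (10 + p)/(-9 + p) (T(p) = -3 + (p + 10)/(p - 9) = -3 + (10 + p)/(-9 + p))
E(P) = 3 + P**2
165**2 - E(T(b(-1))) = 165**2 - (3 + ((37 - 2*1)/(-9 + 1))**2) = 27225 - (3 + ((37 - 2)/(-8))**2) = 27225 - (3 + (-1/8*35)**2) = 27225 - (3 + (-35/8)**2) = 27225 - (3 + 1225/64) = 27225 - 1*1417/64 = 27225 - 1417/64 = 1740983/64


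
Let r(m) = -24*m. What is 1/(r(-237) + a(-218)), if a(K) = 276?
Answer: 1/5964 ≈ 0.00016767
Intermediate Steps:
1/(r(-237) + a(-218)) = 1/(-24*(-237) + 276) = 1/(5688 + 276) = 1/5964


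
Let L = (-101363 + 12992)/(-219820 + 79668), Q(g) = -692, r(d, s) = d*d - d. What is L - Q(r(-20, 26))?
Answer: 97073555/140152 ≈ 692.63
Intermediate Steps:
r(d, s) = d² - d
L = 88371/140152 (L = -88371/(-140152) = -88371*(-1/140152) = 88371/140152 ≈ 0.63054)
L - Q(r(-20, 26)) = 88371/140152 - 1*(-692) = 88371/140152 + 692 = 97073555/140152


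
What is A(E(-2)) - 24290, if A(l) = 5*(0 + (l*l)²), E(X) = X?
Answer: -24210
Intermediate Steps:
A(l) = 5*l⁴ (A(l) = 5*(0 + (l²)²) = 5*(0 + l⁴) = 5*l⁴)
A(E(-2)) - 24290 = 5*(-2)⁴ - 24290 = 5*16 - 24290 = 80 - 24290 = -24210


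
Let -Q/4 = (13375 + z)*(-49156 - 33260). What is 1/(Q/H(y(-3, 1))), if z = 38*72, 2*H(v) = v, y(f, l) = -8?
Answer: -1/1327804176 ≈ -7.5312e-10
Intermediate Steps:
H(v) = v/2
z = 2736
Q = 5311216704 (Q = -4*(13375 + 2736)*(-49156 - 33260) = -64444*(-82416) = -4*(-1327804176) = 5311216704)
1/(Q/H(y(-3, 1))) = 1/(5311216704/(((½)*(-8)))) = 1/(5311216704/(-4)) = 1/(5311216704*(-¼)) = 1/(-1327804176) = -1/1327804176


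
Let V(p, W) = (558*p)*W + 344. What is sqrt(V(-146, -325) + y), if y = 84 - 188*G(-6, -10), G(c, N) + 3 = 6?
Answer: 2*sqrt(6619241) ≈ 5145.6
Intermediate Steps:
G(c, N) = 3 (G(c, N) = -3 + 6 = 3)
y = -480 (y = 84 - 188*3 = 84 - 564 = -480)
V(p, W) = 344 + 558*W*p (V(p, W) = 558*W*p + 344 = 344 + 558*W*p)
sqrt(V(-146, -325) + y) = sqrt((344 + 558*(-325)*(-146)) - 480) = sqrt((344 + 26477100) - 480) = sqrt(26477444 - 480) = sqrt(26476964) = 2*sqrt(6619241)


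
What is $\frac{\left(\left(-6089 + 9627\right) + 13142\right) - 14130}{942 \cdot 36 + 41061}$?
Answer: $\frac{850}{24991} \approx 0.034012$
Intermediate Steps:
$\frac{\left(\left(-6089 + 9627\right) + 13142\right) - 14130}{942 \cdot 36 + 41061} = \frac{\left(3538 + 13142\right) - 14130}{33912 + 41061} = \frac{16680 - 14130}{74973} = 2550 \cdot \frac{1}{74973} = \frac{850}{24991}$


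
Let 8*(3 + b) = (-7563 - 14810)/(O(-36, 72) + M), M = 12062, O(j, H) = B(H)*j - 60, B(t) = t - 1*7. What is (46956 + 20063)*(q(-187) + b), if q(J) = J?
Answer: -985756534647/77296 ≈ -1.2753e+7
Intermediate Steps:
B(t) = -7 + t (B(t) = t - 7 = -7 + t)
O(j, H) = -60 + j*(-7 + H) (O(j, H) = (-7 + H)*j - 60 = j*(-7 + H) - 60 = -60 + j*(-7 + H))
b = -254261/77296 (b = -3 + ((-7563 - 14810)/((-60 - 36*(-7 + 72)) + 12062))/8 = -3 + (-22373/((-60 - 36*65) + 12062))/8 = -3 + (-22373/((-60 - 2340) + 12062))/8 = -3 + (-22373/(-2400 + 12062))/8 = -3 + (-22373/9662)/8 = -3 + (-22373*1/9662)/8 = -3 + (⅛)*(-22373/9662) = -3 - 22373/77296 = -254261/77296 ≈ -3.2894)
(46956 + 20063)*(q(-187) + b) = (46956 + 20063)*(-187 - 254261/77296) = 67019*(-14708613/77296) = -985756534647/77296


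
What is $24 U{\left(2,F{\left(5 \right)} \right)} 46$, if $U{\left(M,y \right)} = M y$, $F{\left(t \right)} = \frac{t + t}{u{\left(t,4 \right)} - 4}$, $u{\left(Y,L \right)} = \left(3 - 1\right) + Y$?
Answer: $7360$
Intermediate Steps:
$u{\left(Y,L \right)} = 2 + Y$
$F{\left(t \right)} = \frac{2 t}{-2 + t}$ ($F{\left(t \right)} = \frac{t + t}{\left(2 + t\right) - 4} = \frac{2 t}{-2 + t}$)
$24 U{\left(2,F{\left(5 \right)} \right)} 46 = 24 \cdot 2 \cdot 2 \cdot 5 \frac{1}{-2 + 5} \cdot 46 = 24 \cdot 2 \cdot 2 \cdot 5 \cdot \frac{1}{3} \cdot 46 = 24 \cdot 2 \cdot \frac{10}{3} \cdot 46 = 24 \cdot \frac{20}{3} \cdot 46 = 160 \cdot 46 = 7360$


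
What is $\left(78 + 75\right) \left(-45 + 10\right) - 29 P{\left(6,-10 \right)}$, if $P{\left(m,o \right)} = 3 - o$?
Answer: $-5732$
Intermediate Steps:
$\left(78 + 75\right) \left(-45 + 10\right) - 29 P{\left(6,-10 \right)} = \left(78 + 75\right) \left(-45 + 10\right) - 29 \left(3 - -10\right) = 153 \left(-35\right) - 29 \left(3 + 10\right) = -5355 - 377 = -5732$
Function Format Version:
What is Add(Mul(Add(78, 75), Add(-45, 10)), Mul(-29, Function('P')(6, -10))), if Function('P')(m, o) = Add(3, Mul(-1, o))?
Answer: -5732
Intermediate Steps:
Add(Mul(Add(78, 75), Add(-45, 10)), Mul(-29, Function('P')(6, -10))) = Add(Mul(Add(78, 75), Add(-45, 10)), Mul(-29, Add(3, Mul(-1, -10)))) = Add(Mul(153, -35), Mul(-29, Add(3, 10))) = Add(-5355, Mul(-29, 13)) = Add(-5355, -377) = -5732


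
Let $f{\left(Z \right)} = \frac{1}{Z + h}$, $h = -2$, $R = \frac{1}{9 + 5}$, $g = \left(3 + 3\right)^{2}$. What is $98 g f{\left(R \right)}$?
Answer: $- \frac{5488}{3} \approx -1829.3$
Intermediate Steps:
$g = 36$ ($g = 6^{2} = 36$)
$R = \frac{1}{14} \approx 0.071429$
$f{\left(Z \right)} = \frac{1}{-2 + Z}$ ($f{\left(Z \right)} = \frac{1}{Z - 2} = \frac{1}{-2 + Z}$)
$98 g f{\left(R \right)} = \frac{98 \cdot 36}{-2 + \frac{1}{14}} = \frac{3528}{- \frac{27}{14}} = 3528 \left(- \frac{14}{27}\right) = - \frac{5488}{3}$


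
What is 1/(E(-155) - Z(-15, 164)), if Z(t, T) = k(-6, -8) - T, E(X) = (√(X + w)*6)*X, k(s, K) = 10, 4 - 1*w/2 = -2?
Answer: 7/5622928 + 465*I*√143/61852208 ≈ 1.2449e-6 + 8.9901e-5*I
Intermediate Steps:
w = 12 (w = 8 - 2*(-2) = 8 + 4 = 12)
E(X) = 6*X*√(12 + X) (E(X) = (√(X + 12)*6)*X = (√(12 + X)*6)*X = (6*√(12 + X))*X = 6*X*√(12 + X))
Z(t, T) = 10 - T
1/(E(-155) - Z(-15, 164)) = 1/(6*(-155)*√(12 - 155) - (10 - 1*164)) = 1/(6*(-155)*√(-143) - (10 - 164)) = 1/(6*(-155)*(I*√143) - 1*(-154)) = 1/(-930*I*√143 + 154) = 1/(154 - 930*I*√143)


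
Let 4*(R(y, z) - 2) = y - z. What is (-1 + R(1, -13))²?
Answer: 81/4 ≈ 20.250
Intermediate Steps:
R(y, z) = 2 - z/4 + y/4 (R(y, z) = 2 + (y - z)/4 = 2 + (-z/4 + y/4) = 2 - z/4 + y/4)
(-1 + R(1, -13))² = (-1 + (2 - ¼*(-13) + (¼)*1))² = (-1 + (2 + 13/4 + ¼))² = (-1 + 11/2)² = (9/2)² = 81/4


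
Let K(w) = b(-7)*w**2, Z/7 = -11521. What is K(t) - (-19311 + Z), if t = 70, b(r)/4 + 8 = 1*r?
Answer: -194042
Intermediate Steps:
Z = -80647 (Z = 7*(-11521) = -80647)
b(r) = -32 + 4*r (b(r) = -32 + 4*(1*r) = -32 + 4*r)
K(w) = -60*w**2 (K(w) = (-32 + 4*(-7))*w**2 = (-32 - 28)*w**2 = -60*w**2)
K(t) - (-19311 + Z) = -60*70**2 - (-19311 - 80647) = -60*4900 - 1*(-99958) = -294000 + 99958 = -194042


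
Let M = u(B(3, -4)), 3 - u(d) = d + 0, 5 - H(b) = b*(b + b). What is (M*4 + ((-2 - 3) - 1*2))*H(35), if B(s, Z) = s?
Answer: 17115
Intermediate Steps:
H(b) = 5 - 2*b**2 (H(b) = 5 - b*(b + b) = 5 - b*2*b = 5 - 2*b**2)
u(d) = 3 - d (u(d) = 3 - (d + 0) = 3 - d)
M = 0 (M = 3 - 1*3 = 3 - 3 = 0)
(M*4 + ((-2 - 3) - 1*2))*H(35) = (0*4 + ((-2 - 3) - 1*2))*(5 - 2*35**2) = (0 + (-5 - 2))*(5 - 2*1225) = (0 - 7)*(5 - 2450) = -7*(-2445) = 17115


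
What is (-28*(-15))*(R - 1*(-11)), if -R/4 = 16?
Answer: -22260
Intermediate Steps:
R = -64 (R = -4*16 = -64)
(-28*(-15))*(R - 1*(-11)) = (-28*(-15))*(-64 - 1*(-11)) = 420*(-64 + 11) = 420*(-53) = -22260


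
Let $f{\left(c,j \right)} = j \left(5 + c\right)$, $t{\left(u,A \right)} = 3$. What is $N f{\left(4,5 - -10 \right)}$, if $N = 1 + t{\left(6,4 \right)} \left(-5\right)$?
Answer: $-1890$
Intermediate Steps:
$N = -14$ ($N = 1 + 3 \left(-5\right) = 1 - 15 = -14$)
$N f{\left(4,5 - -10 \right)} = - 14 \left(5 - -10\right) \left(5 + 4\right) = - 14 \left(5 + 10\right) 9 = - 14 \cdot 15 \cdot 9 = \left(-14\right) 135 = -1890$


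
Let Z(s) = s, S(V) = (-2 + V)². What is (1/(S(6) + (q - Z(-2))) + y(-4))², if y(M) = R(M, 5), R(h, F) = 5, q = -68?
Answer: 62001/2500 ≈ 24.800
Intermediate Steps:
y(M) = 5
(1/(S(6) + (q - Z(-2))) + y(-4))² = (1/((-2 + 6)² + (-68 - 1*(-2))) + 5)² = (1/(4² + (-68 + 2)) + 5)² = (1/(16 - 66) + 5)² = (1/(-50) + 5)² = (-1/50 + 5)² = (249/50)² = 62001/2500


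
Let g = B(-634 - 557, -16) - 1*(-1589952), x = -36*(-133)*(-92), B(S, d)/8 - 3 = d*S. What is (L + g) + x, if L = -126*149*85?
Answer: -293862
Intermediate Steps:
B(S, d) = 24 + 8*S*d (B(S, d) = 24 + 8*(d*S) = 24 + 8*(S*d) = 24 + 8*S*d)
L = -1595790 (L = -18774*85 = -1595790)
x = -440496 (x = 4788*(-92) = -440496)
g = 1742424 (g = (24 + 8*(-634 - 557)*(-16)) - 1*(-1589952) = (24 + 8*(-1191)*(-16)) + 1589952 = (24 + 152448) + 1589952 = 152472 + 1589952 = 1742424)
(L + g) + x = (-1595790 + 1742424) - 440496 = 146634 - 440496 = -293862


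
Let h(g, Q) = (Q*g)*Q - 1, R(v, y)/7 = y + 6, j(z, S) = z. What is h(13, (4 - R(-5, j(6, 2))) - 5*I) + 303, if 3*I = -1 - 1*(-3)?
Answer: 815218/9 ≈ 90580.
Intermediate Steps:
R(v, y) = 42 + 7*y (R(v, y) = 7*(y + 6) = 7*(6 + y) = 42 + 7*y)
I = ⅔ (I = (-1 - 1*(-3))/3 = (-1 + 3)/3 = (⅓)*2 = ⅔ ≈ 0.66667)
h(g, Q) = -1 + g*Q² (h(g, Q) = g*Q² - 1 = -1 + g*Q²)
h(13, (4 - R(-5, j(6, 2))) - 5*I) + 303 = (-1 + 13*((4 - (42 + 7*6)) - 5*⅔)²) + 303 = (-1 + 13*((4 - (42 + 42)) - 10/3)²) + 303 = (-1 + 13*((4 - 1*84) - 10/3)²) + 303 = (-1 + 13*((4 - 84) - 10/3)²) + 303 = (-1 + 13*(-80 - 10/3)²) + 303 = (-1 + 13*(-250/3)²) + 303 = (-1 + 13*(62500/9)) + 303 = (-1 + 812500/9) + 303 = 812491/9 + 303 = 815218/9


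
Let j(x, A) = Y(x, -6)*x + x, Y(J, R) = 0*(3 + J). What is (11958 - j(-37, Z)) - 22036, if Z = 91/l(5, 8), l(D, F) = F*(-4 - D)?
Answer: -10041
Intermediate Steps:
Y(J, R) = 0
Z = -91/72 (Z = 91/((-1*8*(4 + 5))) = 91/((-1*8*9)) = 91/(-72) = 91*(-1/72) = -91/72 ≈ -1.2639)
j(x, A) = x (j(x, A) = 0*x + x = 0 + x = x)
(11958 - j(-37, Z)) - 22036 = (11958 - 1*(-37)) - 22036 = (11958 + 37) - 22036 = 11995 - 22036 = -10041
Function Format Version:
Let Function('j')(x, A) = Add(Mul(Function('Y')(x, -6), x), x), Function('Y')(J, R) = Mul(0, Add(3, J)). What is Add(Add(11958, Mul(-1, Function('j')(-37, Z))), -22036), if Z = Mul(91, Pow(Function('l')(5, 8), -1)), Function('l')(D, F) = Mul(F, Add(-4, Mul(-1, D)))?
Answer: -10041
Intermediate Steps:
Function('Y')(J, R) = 0
Z = Rational(-91, 72) (Z = Mul(91, Pow(Mul(-1, 8, Add(4, 5)), -1)) = Mul(91, Pow(Mul(-1, 8, 9), -1)) = Mul(91, Pow(-72, -1)) = Mul(91, Rational(-1, 72)) = Rational(-91, 72) ≈ -1.2639)
Function('j')(x, A) = x (Function('j')(x, A) = Add(Mul(0, x), x) = Add(0, x) = x)
Add(Add(11958, Mul(-1, Function('j')(-37, Z))), -22036) = Add(Add(11958, Mul(-1, -37)), -22036) = Add(Add(11958, 37), -22036) = Add(11995, -22036) = -10041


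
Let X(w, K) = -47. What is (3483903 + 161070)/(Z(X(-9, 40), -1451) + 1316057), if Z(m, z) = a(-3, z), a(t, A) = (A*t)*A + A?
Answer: -404997/555733 ≈ -0.72876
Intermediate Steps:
a(t, A) = A + t*A**2 (a(t, A) = t*A**2 + A = A + t*A**2)
Z(m, z) = z*(1 - 3*z) (Z(m, z) = z*(1 + z*(-3)) = z*(1 - 3*z))
(3483903 + 161070)/(Z(X(-9, 40), -1451) + 1316057) = (3483903 + 161070)/(-1451*(1 - 3*(-1451)) + 1316057) = 3644973/(-1451*(1 + 4353) + 1316057) = 3644973/(-1451*4354 + 1316057) = 3644973/(-6317654 + 1316057) = 3644973/(-5001597) = 3644973*(-1/5001597) = -404997/555733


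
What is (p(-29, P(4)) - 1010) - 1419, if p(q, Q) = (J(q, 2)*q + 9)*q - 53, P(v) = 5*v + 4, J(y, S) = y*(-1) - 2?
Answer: 19964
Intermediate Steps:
J(y, S) = -2 - y (J(y, S) = -y - 2 = -2 - y)
P(v) = 4 + 5*v
p(q, Q) = -53 + q*(9 + q*(-2 - q)) (p(q, Q) = ((-2 - q)*q + 9)*q - 53 = (q*(-2 - q) + 9)*q - 53 = (9 + q*(-2 - q))*q - 53 = q*(9 + q*(-2 - q)) - 53 = -53 + q*(9 + q*(-2 - q)))
(p(-29, P(4)) - 1010) - 1419 = ((-53 + 9*(-29) - 1*(-29)**2*(2 - 29)) - 1010) - 1419 = ((-53 - 261 - 1*841*(-27)) - 1010) - 1419 = ((-53 - 261 + 22707) - 1010) - 1419 = (22393 - 1010) - 1419 = 21383 - 1419 = 19964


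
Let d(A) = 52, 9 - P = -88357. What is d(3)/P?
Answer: 26/44183 ≈ 0.00058846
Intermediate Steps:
P = 88366 (P = 9 - 1*(-88357) = 9 + 88357 = 88366)
d(3)/P = 52/88366 = 52*(1/88366) = 26/44183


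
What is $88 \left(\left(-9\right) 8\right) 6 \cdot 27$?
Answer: $-1026432$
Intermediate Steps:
$88 \left(\left(-9\right) 8\right) 6 \cdot 27 = 88 \left(-72\right) 162 = \left(-6336\right) 162 = -1026432$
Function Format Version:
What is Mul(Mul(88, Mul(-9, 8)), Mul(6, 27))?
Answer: -1026432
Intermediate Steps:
Mul(Mul(88, Mul(-9, 8)), Mul(6, 27)) = Mul(Mul(88, -72), 162) = Mul(-6336, 162) = -1026432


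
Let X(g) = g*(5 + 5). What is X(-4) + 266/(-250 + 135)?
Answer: -4866/115 ≈ -42.313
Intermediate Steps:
X(g) = 10*g (X(g) = g*10 = 10*g)
X(-4) + 266/(-250 + 135) = 10*(-4) + 266/(-250 + 135) = -40 + 266/(-115) = -40 - 1/115*266 = -40 - 266/115 = -4866/115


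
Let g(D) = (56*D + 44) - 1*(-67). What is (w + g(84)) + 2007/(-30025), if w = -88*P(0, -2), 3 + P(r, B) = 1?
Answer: 149852768/30025 ≈ 4990.9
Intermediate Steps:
P(r, B) = -2 (P(r, B) = -3 + 1 = -2)
w = 176 (w = -88*(-2) = 176)
g(D) = 111 + 56*D (g(D) = (44 + 56*D) + 67 = 111 + 56*D)
(w + g(84)) + 2007/(-30025) = (176 + (111 + 56*84)) + 2007/(-30025) = (176 + (111 + 4704)) + 2007*(-1/30025) = (176 + 4815) - 2007/30025 = 4991 - 2007/30025 = 149852768/30025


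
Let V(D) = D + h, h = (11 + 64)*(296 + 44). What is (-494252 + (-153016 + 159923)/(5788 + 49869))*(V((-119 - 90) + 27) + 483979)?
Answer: -14010035565680129/55657 ≈ -2.5172e+11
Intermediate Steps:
h = 25500 (h = 75*340 = 25500)
V(D) = 25500 + D (V(D) = D + 25500 = 25500 + D)
(-494252 + (-153016 + 159923)/(5788 + 49869))*(V((-119 - 90) + 27) + 483979) = (-494252 + (-153016 + 159923)/(5788 + 49869))*((25500 + ((-119 - 90) + 27)) + 483979) = (-494252 + 6907/55657)*((25500 + (-209 + 27)) + 483979) = (-494252 + 6907*(1/55657))*((25500 - 182) + 483979) = (-494252 + 6907/55657)*(25318 + 483979) = -27508576657/55657*509297 = -14010035565680129/55657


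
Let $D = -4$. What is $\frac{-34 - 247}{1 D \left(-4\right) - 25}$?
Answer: $\frac{281}{9} \approx 31.222$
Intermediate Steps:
$\frac{-34 - 247}{1 D \left(-4\right) - 25} = \frac{-34 - 247}{1 \left(-4\right) \left(-4\right) - 25} = - \frac{281}{\left(-4\right) \left(-4\right) - 25} = - \frac{281}{16 - 25} = - \frac{281}{-9} = \left(-281\right) \left(- \frac{1}{9}\right) = \frac{281}{9}$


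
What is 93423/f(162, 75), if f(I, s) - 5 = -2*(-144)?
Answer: 93423/293 ≈ 318.85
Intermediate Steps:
f(I, s) = 293 (f(I, s) = 5 - 2*(-144) = 5 + 288 = 293)
93423/f(162, 75) = 93423/293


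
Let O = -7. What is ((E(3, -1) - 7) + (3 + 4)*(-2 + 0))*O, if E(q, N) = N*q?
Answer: 168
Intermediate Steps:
((E(3, -1) - 7) + (3 + 4)*(-2 + 0))*O = ((-1*3 - 7) + (3 + 4)*(-2 + 0))*(-7) = ((-3 - 7) + 7*(-2))*(-7) = (-10 - 14)*(-7) = -24*(-7) = 168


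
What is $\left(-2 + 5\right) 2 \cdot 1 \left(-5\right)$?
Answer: $-30$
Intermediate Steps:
$\left(-2 + 5\right) 2 \cdot 1 \left(-5\right) = 3 \cdot 2 \cdot 1 \left(-5\right) = 6 \cdot 1 \left(-5\right) = 6 \left(-5\right) = -30$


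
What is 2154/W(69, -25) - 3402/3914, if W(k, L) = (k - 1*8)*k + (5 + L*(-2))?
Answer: -1518843/4172324 ≈ -0.36403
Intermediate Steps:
W(k, L) = 5 - 2*L + k*(-8 + k) (W(k, L) = (k - 8)*k + (5 - 2*L) = (-8 + k)*k + (5 - 2*L) = k*(-8 + k) + (5 - 2*L) = 5 - 2*L + k*(-8 + k))
2154/W(69, -25) - 3402/3914 = 2154/(5 + 69² - 8*69 - 2*(-25)) - 3402/3914 = 2154/(5 + 4761 - 552 + 50) - 3402*1/3914 = 2154/4264 - 1701/1957 = 2154*(1/4264) - 1701/1957 = 1077/2132 - 1701/1957 = -1518843/4172324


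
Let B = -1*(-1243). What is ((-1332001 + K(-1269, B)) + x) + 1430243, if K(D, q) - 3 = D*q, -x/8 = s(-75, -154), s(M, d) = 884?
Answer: -1486194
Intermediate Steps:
B = 1243
x = -7072 (x = -8*884 = -7072)
K(D, q) = 3 + D*q
((-1332001 + K(-1269, B)) + x) + 1430243 = ((-1332001 + (3 - 1269*1243)) - 7072) + 1430243 = ((-1332001 + (3 - 1577367)) - 7072) + 1430243 = ((-1332001 - 1577364) - 7072) + 1430243 = (-2909365 - 7072) + 1430243 = -2916437 + 1430243 = -1486194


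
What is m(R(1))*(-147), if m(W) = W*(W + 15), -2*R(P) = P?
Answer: 4263/4 ≈ 1065.8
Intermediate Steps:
R(P) = -P/2
m(W) = W*(15 + W)
m(R(1))*(-147) = ((-½*1)*(15 - ½*1))*(-147) = -(15 - ½)/2*(-147) = -½*29/2*(-147) = -29/4*(-147) = 4263/4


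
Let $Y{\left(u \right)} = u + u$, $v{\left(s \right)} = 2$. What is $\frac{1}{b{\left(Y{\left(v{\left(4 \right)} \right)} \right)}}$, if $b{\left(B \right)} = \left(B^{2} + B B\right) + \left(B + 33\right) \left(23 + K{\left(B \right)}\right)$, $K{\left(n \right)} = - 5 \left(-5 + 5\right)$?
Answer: $\frac{1}{883} \approx 0.0011325$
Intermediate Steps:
$K{\left(n \right)} = 0$ ($K{\left(n \right)} = \left(-5\right) 0 = 0$)
$Y{\left(u \right)} = 2 u$
$b{\left(B \right)} = 759 + 2 B^{2} + 23 B$ ($b{\left(B \right)} = \left(B^{2} + B B\right) + \left(B + 33\right) \left(23 + 0\right) = \left(B^{2} + B^{2}\right) + \left(33 + B\right) 23 = 2 B^{2} + \left(759 + 23 B\right) = 759 + 2 B^{2} + 23 B$)
$\frac{1}{b{\left(Y{\left(v{\left(4 \right)} \right)} \right)}} = \frac{1}{759 + 2 \left(2 \cdot 2\right)^{2} + 23 \cdot 2 \cdot 2} = \frac{1}{759 + 2 \cdot 4^{2} + 23 \cdot 4} = \frac{1}{759 + 2 \cdot 16 + 92} = \frac{1}{759 + 32 + 92} = \frac{1}{883}$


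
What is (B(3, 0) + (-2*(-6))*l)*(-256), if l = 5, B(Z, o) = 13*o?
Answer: -15360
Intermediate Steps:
(B(3, 0) + (-2*(-6))*l)*(-256) = (13*0 - 2*(-6)*5)*(-256) = (0 + 12*5)*(-256) = (0 + 60)*(-256) = 60*(-256) = -15360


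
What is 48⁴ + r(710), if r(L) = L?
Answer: 5309126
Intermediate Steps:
48⁴ + r(710) = 48⁴ + 710 = 5308416 + 710 = 5309126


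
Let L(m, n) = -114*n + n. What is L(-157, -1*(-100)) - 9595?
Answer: -20895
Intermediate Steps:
L(m, n) = -113*n
L(-157, -1*(-100)) - 9595 = -(-113)*(-100) - 9595 = -113*100 - 9595 = -11300 - 9595 = -20895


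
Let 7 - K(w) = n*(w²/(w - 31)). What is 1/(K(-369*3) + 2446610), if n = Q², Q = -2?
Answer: 569/1394575971 ≈ 4.0801e-7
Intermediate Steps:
n = 4 (n = (-2)² = 4)
K(w) = 7 - 4*w²/(-31 + w) (K(w) = 7 - 4*w²/(w - 31) = 7 - 4*w²/(-31 + w))
1/(K(-369*3) + 2446610) = 1/((-217 - 4*(-369*3)² + 7*(-369*3))/(-31 - 369*3) + 2446610) = 1/((-217 - 4*(-1107)² + 7*(-1107))/(-31 - 1107) + 2446610) = 1/((-217 - 4*1225449 - 7749)/(-1138) + 2446610) = 1/(-(-217 - 4901796 - 7749)/1138 + 2446610) = 1/(-1/1138*(-4909762) + 2446610) = 1/(2454881/569 + 2446610) = 1/(1394575971/569) = 569/1394575971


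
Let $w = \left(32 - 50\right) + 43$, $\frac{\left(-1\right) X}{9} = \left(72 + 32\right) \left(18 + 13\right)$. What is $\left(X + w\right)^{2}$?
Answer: $840478081$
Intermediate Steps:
$X = -29016$ ($X = - 9 \left(72 + 32\right) \left(18 + 13\right) = - 9 \cdot 104 \cdot 31 = \left(-9\right) 3224 = -29016$)
$w = 25$ ($w = -18 + 43 = 25$)
$\left(X + w\right)^{2} = \left(-29016 + 25\right)^{2} = \left(-28991\right)^{2} = 840478081$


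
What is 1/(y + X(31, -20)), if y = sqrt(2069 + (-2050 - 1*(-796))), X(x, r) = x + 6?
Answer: 37/554 - sqrt(815)/554 ≈ 0.015256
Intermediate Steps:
X(x, r) = 6 + x
y = sqrt(815) (y = sqrt(2069 + (-2050 + 796)) = sqrt(2069 - 1254) = sqrt(815) ≈ 28.548)
1/(y + X(31, -20)) = 1/(sqrt(815) + (6 + 31)) = 1/(sqrt(815) + 37) = 1/(37 + sqrt(815))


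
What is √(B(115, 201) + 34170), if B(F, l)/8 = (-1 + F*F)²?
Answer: √1399027578 ≈ 37404.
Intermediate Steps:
B(F, l) = 8*(-1 + F²)² (B(F, l) = 8*(-1 + F*F)² = 8*(-1 + F²)²)
√(B(115, 201) + 34170) = √(8*(-1 + 115²)² + 34170) = √(8*(-1 + 13225)² + 34170) = √(8*13224² + 34170) = √(8*174874176 + 34170) = √(1398993408 + 34170) = √1399027578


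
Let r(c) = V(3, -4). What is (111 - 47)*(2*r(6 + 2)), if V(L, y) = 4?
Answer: 512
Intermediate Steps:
r(c) = 4
(111 - 47)*(2*r(6 + 2)) = (111 - 47)*(2*4) = 64*8 = 512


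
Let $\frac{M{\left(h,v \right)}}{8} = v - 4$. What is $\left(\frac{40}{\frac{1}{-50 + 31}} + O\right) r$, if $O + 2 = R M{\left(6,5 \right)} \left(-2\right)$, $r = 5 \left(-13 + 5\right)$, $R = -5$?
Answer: $27280$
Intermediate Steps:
$M{\left(h,v \right)} = -32 + 8 v$ ($M{\left(h,v \right)} = 8 \left(v - 4\right) = 8 \left(-4 + v\right) = -32 + 8 v$)
$r = -40$ ($r = 5 \left(-8\right) = -40$)
$O = 78$ ($O = -2 + - 5 \left(-32 + 8 \cdot 5\right) \left(-2\right) = -2 + - 5 \left(-32 + 40\right) \left(-2\right) = -2 + \left(-5\right) 8 \left(-2\right) = -2 - -80 = -2 + 80 = 78$)
$\left(\frac{40}{\frac{1}{-50 + 31}} + O\right) r = \left(\frac{40}{\frac{1}{-50 + 31}} + 78\right) \left(-40\right) = \left(\frac{40}{\frac{1}{-19}} + 78\right) \left(-40\right) = \left(\frac{40}{- \frac{1}{19}} + 78\right) \left(-40\right) = \left(40 \left(-19\right) + 78\right) \left(-40\right) = \left(-760 + 78\right) \left(-40\right) = \left(-682\right) \left(-40\right) = 27280$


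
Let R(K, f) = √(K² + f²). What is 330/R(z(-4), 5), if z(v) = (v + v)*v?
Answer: 330*√1049/1049 ≈ 10.189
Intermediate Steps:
z(v) = 2*v² (z(v) = (2*v)*v = 2*v²)
330/R(z(-4), 5) = 330/(√((2*(-4)²)² + 5²)) = 330/(√((2*16)² + 25)) = 330/(√(32² + 25)) = 330/(√(1024 + 25)) = 330/(√1049) = 330*(√1049/1049) = 330*√1049/1049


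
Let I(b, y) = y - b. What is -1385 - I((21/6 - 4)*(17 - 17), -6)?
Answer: -1379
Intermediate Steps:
-1385 - I((21/6 - 4)*(17 - 17), -6) = -1385 - (-6 - (21/6 - 4)*(17 - 17)) = -1385 - (-6 - (21*(⅙) - 4)*0) = -1385 - (-6 - (7/2 - 4)*0) = -1385 - (-6 - (-1)*0/2) = -1385 - (-6 - 1*0) = -1385 - (-6 + 0) = -1385 - 1*(-6) = -1385 + 6 = -1379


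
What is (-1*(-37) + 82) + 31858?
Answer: 31977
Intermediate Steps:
(-1*(-37) + 82) + 31858 = (37 + 82) + 31858 = 119 + 31858 = 31977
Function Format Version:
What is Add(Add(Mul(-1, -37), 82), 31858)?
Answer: 31977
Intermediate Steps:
Add(Add(Mul(-1, -37), 82), 31858) = Add(Add(37, 82), 31858) = Add(119, 31858) = 31977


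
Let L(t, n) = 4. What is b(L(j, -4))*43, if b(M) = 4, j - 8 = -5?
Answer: 172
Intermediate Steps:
j = 3 (j = 8 - 5 = 3)
b(L(j, -4))*43 = 4*43 = 172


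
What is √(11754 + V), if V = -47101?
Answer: I*√35347 ≈ 188.01*I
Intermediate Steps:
√(11754 + V) = √(11754 - 47101) = √(-35347) = I*√35347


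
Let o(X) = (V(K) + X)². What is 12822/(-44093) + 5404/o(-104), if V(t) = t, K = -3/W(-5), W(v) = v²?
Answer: 62047248902/298756927637 ≈ 0.20768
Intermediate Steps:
K = -3/25 (K = -3/((-5)²) = -3/25 ≈ -0.12000)
o(X) = (-3/25 + X)²
12822/(-44093) + 5404/o(-104) = 12822/(-44093) + 5404/(((-3 + 25*(-104))²/625)) = 12822*(-1/44093) + 5404/(((-3 - 2600)²/625)) = -12822/44093 + 5404/(((1/625)*(-2603)²)) = -12822/44093 + 5404/(((1/625)*6775609)) = -12822/44093 + 5404/(6775609/625) = -12822/44093 + 5404*(625/6775609) = -12822/44093 + 3377500/6775609 = 62047248902/298756927637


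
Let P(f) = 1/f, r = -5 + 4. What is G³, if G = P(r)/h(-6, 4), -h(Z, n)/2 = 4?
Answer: 1/512 ≈ 0.0019531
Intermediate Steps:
h(Z, n) = -8 (h(Z, n) = -2*4 = -8)
r = -1
G = ⅛ (G = 1/(-1*(-8)) = -1*(-⅛) = ⅛ ≈ 0.12500)
G³ = (⅛)³ = 1/512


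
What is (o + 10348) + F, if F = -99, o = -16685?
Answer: -6436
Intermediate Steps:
(o + 10348) + F = (-16685 + 10348) - 99 = -6337 - 99 = -6436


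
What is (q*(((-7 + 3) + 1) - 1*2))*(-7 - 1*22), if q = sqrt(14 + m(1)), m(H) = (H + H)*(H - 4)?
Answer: 290*sqrt(2) ≈ 410.12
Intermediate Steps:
m(H) = 2*H*(-4 + H) (m(H) = (2*H)*(-4 + H) = 2*H*(-4 + H))
q = 2*sqrt(2) (q = sqrt(14 + 2*1*(-4 + 1)) = sqrt(14 + 2*1*(-3)) = sqrt(14 - 6) = sqrt(8) = 2*sqrt(2) ≈ 2.8284)
(q*(((-7 + 3) + 1) - 1*2))*(-7 - 1*22) = ((2*sqrt(2))*(((-7 + 3) + 1) - 1*2))*(-7 - 1*22) = ((2*sqrt(2))*((-4 + 1) - 2))*(-7 - 22) = ((2*sqrt(2))*(-3 - 2))*(-29) = ((2*sqrt(2))*(-5))*(-29) = -10*sqrt(2)*(-29) = 290*sqrt(2)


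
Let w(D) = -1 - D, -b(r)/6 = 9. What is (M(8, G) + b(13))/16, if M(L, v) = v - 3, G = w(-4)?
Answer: -27/8 ≈ -3.3750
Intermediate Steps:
b(r) = -54 (b(r) = -6*9 = -54)
G = 3 (G = -1 - 1*(-4) = -1 + 4 = 3)
M(L, v) = -3 + v
(M(8, G) + b(13))/16 = ((-3 + 3) - 54)/16 = (0 - 54)*(1/16) = -54*1/16 = -27/8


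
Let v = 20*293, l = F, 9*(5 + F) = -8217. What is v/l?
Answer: -2930/459 ≈ -6.3834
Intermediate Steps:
F = -918 (F = -5 + (1/9)*(-8217) = -5 - 913 = -918)
l = -918
v = 5860
v/l = 5860/(-918) = 5860*(-1/918) = -2930/459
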